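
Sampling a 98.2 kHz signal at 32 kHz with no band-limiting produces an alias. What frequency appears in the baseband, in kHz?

2.2 kHz

Nyquist = 32,000/2 = 16,000 Hz; 98,200 Hz exceeds it.
Alias = |98,200 − 3×32,000| = |98,200 − 96,000| = 2,200 Hz = 2.2 kHz.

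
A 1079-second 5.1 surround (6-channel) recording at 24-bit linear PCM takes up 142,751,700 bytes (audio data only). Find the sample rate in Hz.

7,350 Hz

Bytes = sample_rate × seconds × bytes_per_sample × channels.
sample_rate = 142,751,700 / (1,079 × 3 × 6) = 142,751,700 / 19,422 = 7,350 Hz.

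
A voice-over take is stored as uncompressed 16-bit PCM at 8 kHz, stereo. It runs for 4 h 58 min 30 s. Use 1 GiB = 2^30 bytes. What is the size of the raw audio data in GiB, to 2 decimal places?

Duration = 4 h 58 min 30 s = 17,910 s.
Bytes = 8,000 samples/s × 17,910 s × 2 bytes/sample × 2 ch = 573,120,000 bytes.
573,120,000 / 1,073,741,824 = 0.53 GiB.

0.53 GiB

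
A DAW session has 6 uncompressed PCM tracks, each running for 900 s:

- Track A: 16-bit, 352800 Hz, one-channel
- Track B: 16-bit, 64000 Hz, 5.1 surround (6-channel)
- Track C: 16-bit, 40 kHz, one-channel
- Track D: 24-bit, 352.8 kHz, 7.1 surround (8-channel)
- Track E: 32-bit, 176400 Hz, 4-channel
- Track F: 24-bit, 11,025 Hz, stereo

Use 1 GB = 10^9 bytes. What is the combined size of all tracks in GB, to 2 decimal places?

11.62 GB

Track A: 352,800 × 900 × 2 × 1 = 635,040,000 bytes.
Track B: 64,000 × 900 × 2 × 6 = 691,200,000 bytes.
Track C: 40,000 × 900 × 2 × 1 = 72,000,000 bytes.
Track D: 352,800 × 900 × 3 × 8 = 7,620,480,000 bytes.
Track E: 176,400 × 900 × 4 × 4 = 2,540,160,000 bytes.
Track F: 11,025 × 900 × 3 × 2 = 59,535,000 bytes.
Total = 11,618,415,000 bytes = 11.62 GB.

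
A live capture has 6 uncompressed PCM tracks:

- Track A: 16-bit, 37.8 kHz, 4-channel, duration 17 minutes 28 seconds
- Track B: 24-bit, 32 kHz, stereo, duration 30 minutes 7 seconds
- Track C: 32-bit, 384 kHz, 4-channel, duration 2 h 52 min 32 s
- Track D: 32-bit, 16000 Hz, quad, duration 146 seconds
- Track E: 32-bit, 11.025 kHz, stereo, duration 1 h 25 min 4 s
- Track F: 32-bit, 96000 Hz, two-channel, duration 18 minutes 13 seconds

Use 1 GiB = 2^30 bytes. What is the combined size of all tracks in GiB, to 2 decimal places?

61.09 GiB

Track A: 17 minutes 28 seconds = 1,048 s; 37,800 × 1,048 × 2 × 4 = 316,915,200 bytes.
Track B: 30 minutes 7 seconds = 1,807 s; 32,000 × 1,807 × 3 × 2 = 346,944,000 bytes.
Track C: 2 h 52 min 32 s = 10,352 s; 384,000 × 10,352 × 4 × 4 = 63,602,688,000 bytes.
Track D: 16,000 × 146 × 4 × 4 = 37,376,000 bytes.
Track E: 1 h 25 min 4 s = 5,104 s; 11,025 × 5,104 × 4 × 2 = 450,172,800 bytes.
Track F: 18 minutes 13 seconds = 1,093 s; 96,000 × 1,093 × 4 × 2 = 839,424,000 bytes.
Total = 65,593,520,000 bytes = 61.09 GiB.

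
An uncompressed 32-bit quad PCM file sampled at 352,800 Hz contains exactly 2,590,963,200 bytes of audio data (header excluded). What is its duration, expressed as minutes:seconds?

Byte rate = 352,800 × 4 × 4 = 5,644,800 bytes/s.
Duration = 2,590,963,200 / 5,644,800 = 459 s.
459 s = 7:39.

7:39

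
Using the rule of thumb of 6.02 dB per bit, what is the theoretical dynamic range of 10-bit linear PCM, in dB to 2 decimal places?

60.20 dB

10 × 6.02 = 60.20 dB.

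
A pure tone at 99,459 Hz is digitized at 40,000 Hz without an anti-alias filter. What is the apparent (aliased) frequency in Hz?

Nyquist = 40,000/2 = 20,000 Hz; 99,459 Hz exceeds it.
Alias = |99,459 − 2×40,000| = |99,459 − 80,000| = 19,459 Hz.

19,459 Hz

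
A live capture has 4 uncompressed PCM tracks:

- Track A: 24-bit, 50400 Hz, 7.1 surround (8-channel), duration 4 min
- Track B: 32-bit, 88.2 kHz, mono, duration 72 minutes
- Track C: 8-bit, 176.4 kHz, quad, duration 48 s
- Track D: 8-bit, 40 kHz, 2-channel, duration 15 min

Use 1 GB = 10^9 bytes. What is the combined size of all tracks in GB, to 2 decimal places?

1.92 GB

Track A: 4 min = 240 s; 50,400 × 240 × 3 × 8 = 290,304,000 bytes.
Track B: 72 minutes = 4,320 s; 88,200 × 4,320 × 4 × 1 = 1,524,096,000 bytes.
Track C: 176,400 × 48 × 1 × 4 = 33,868,800 bytes.
Track D: 15 min = 900 s; 40,000 × 900 × 1 × 2 = 72,000,000 bytes.
Total = 1,920,268,800 bytes = 1.92 GB.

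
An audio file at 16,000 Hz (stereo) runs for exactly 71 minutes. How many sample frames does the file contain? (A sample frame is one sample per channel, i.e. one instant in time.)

exactly 71 minutes = 4,260 s.
16,000 samples/s × 4,260 s = 68,160,000 frames.

68,160,000 sample frames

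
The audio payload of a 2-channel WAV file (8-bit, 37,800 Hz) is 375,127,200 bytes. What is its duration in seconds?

Byte rate = 37,800 × 1 × 2 = 75,600 bytes/s.
Duration = 375,127,200 / 75,600 = 4,962 s.

4,962 seconds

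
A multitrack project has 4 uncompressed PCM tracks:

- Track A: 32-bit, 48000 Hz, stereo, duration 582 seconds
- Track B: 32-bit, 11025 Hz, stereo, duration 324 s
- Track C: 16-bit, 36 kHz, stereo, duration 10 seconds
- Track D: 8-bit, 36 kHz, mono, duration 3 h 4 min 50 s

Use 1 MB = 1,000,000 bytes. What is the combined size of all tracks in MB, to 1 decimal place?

Track A: 48,000 × 582 × 4 × 2 = 223,488,000 bytes.
Track B: 11,025 × 324 × 4 × 2 = 28,576,800 bytes.
Track C: 36,000 × 10 × 2 × 2 = 1,440,000 bytes.
Track D: 3 h 4 min 50 s = 11,090 s; 36,000 × 11,090 × 1 × 1 = 399,240,000 bytes.
Total = 652,744,800 bytes = 652.7 MB.

652.7 MB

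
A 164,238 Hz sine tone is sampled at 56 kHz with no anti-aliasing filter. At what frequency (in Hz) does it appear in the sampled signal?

Nyquist = 56,000/2 = 28,000 Hz; 164,238 Hz exceeds it.
Alias = |164,238 − 3×56,000| = |164,238 − 168,000| = 3,762 Hz.

3,762 Hz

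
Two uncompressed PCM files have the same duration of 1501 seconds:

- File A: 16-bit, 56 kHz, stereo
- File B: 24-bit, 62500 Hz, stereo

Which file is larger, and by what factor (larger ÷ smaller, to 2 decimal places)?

File B, by a factor of 1.67

File A: 56,000 × 2 × 2 = 224,000 bytes/s.
File B: 62,500 × 3 × 2 = 375,000 bytes/s.
File B is larger; ratio = 562,875,000 / 336,224,000 = 1.67.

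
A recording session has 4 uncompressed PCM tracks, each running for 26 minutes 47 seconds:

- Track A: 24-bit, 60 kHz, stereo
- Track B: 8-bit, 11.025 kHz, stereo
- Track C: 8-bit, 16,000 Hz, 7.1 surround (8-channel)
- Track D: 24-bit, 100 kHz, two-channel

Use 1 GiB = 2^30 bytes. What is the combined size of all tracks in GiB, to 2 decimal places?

1.66 GiB

26 minutes 47 seconds = 1,607 s.
Track A: 60,000 × 1,607 × 3 × 2 = 578,520,000 bytes.
Track B: 11,025 × 1,607 × 1 × 2 = 35,434,350 bytes.
Track C: 16,000 × 1,607 × 1 × 8 = 205,696,000 bytes.
Track D: 100,000 × 1,607 × 3 × 2 = 964,200,000 bytes.
Total = 1,783,850,350 bytes = 1.66 GiB.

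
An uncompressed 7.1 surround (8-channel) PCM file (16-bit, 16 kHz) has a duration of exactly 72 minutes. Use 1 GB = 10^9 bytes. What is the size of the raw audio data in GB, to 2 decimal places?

Duration = exactly 72 minutes = 4,320 s.
Bytes = 16,000 samples/s × 4,320 s × 2 bytes/sample × 8 ch = 1,105,920,000 bytes.
1,105,920,000 / 1,000,000,000 = 1.11 GB.

1.11 GB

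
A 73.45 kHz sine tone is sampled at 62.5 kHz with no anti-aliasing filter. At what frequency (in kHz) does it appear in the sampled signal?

10.95 kHz

Nyquist = 62,500/2 = 31,250 Hz; 73,450 Hz exceeds it.
Alias = |73,450 − 1×62,500| = |73,450 − 62,500| = 10,950 Hz = 10.95 kHz.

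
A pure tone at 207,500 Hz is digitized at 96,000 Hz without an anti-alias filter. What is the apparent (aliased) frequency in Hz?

Nyquist = 96,000/2 = 48,000 Hz; 207,500 Hz exceeds it.
Alias = |207,500 − 2×96,000| = |207,500 − 192,000| = 15,500 Hz.

15,500 Hz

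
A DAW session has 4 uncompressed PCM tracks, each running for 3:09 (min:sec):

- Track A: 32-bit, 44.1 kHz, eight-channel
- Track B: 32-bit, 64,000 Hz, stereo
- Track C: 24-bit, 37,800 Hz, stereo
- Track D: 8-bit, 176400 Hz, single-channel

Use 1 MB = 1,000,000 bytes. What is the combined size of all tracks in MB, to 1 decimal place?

439.7 MB

3:09 (min:sec) = 189 s.
Track A: 44,100 × 189 × 4 × 8 = 266,716,800 bytes.
Track B: 64,000 × 189 × 4 × 2 = 96,768,000 bytes.
Track C: 37,800 × 189 × 3 × 2 = 42,865,200 bytes.
Track D: 176,400 × 189 × 1 × 1 = 33,339,600 bytes.
Total = 439,689,600 bytes = 439.7 MB.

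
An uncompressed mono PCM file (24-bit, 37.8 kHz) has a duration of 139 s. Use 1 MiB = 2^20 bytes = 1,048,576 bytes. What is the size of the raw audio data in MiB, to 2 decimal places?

15.03 MiB

Bytes = 37,800 samples/s × 139 s × 3 bytes/sample × 1 ch = 15,762,600 bytes.
15,762,600 / 1,048,576 = 15.03 MiB.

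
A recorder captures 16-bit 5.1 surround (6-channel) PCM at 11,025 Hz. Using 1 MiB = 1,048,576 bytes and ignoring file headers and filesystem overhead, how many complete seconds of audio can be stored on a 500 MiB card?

Uncompressed byte rate = 11,025 × 2 × 6 = 132,300 bytes/s.
Capacity = 500 × 1,048,576 = 524,288,000 bytes.
524,288,000 / 132,300 ≈ 3962.87 s → 3,962 seconds.

3,962 seconds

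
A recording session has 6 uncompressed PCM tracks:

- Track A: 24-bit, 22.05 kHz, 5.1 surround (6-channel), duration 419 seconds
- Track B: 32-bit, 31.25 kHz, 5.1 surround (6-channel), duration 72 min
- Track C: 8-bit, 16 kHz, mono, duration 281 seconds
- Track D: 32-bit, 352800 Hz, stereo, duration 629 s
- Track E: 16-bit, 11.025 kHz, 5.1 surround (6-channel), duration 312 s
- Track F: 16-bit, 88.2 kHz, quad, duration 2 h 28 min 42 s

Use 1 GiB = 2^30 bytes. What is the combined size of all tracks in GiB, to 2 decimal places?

10.73 GiB

Track A: 22,050 × 419 × 3 × 6 = 166,301,100 bytes.
Track B: 72 min = 4,320 s; 31,250 × 4,320 × 4 × 6 = 3,240,000,000 bytes.
Track C: 16,000 × 281 × 1 × 1 = 4,496,000 bytes.
Track D: 352,800 × 629 × 4 × 2 = 1,775,289,600 bytes.
Track E: 11,025 × 312 × 2 × 6 = 41,277,600 bytes.
Track F: 2 h 28 min 42 s = 8,922 s; 88,200 × 8,922 × 2 × 4 = 6,295,363,200 bytes.
Total = 11,522,727,500 bytes = 10.73 GiB.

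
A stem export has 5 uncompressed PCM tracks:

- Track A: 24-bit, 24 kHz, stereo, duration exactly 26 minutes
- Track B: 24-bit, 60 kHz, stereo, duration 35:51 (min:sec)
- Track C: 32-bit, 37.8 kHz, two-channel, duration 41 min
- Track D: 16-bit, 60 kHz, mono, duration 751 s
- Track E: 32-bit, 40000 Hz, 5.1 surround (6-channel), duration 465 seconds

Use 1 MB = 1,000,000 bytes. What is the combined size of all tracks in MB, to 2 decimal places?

2279.42 MB

Track A: exactly 26 minutes = 1,560 s; 24,000 × 1,560 × 3 × 2 = 224,640,000 bytes.
Track B: 35:51 (min:sec) = 2,151 s; 60,000 × 2,151 × 3 × 2 = 774,360,000 bytes.
Track C: 41 min = 2,460 s; 37,800 × 2,460 × 4 × 2 = 743,904,000 bytes.
Track D: 60,000 × 751 × 2 × 1 = 90,120,000 bytes.
Track E: 40,000 × 465 × 4 × 6 = 446,400,000 bytes.
Total = 2,279,424,000 bytes = 2279.42 MB.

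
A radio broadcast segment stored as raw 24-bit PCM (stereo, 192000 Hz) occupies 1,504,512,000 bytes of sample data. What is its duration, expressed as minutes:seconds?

Byte rate = 192,000 × 3 × 2 = 1,152,000 bytes/s.
Duration = 1,504,512,000 / 1,152,000 = 1,306 s.
1,306 s = 21:46.

21:46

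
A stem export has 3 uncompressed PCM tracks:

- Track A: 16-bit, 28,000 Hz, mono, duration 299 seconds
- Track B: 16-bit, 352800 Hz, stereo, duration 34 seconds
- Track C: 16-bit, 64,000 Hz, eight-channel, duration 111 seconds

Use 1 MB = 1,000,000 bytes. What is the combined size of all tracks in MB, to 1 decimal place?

Track A: 28,000 × 299 × 2 × 1 = 16,744,000 bytes.
Track B: 352,800 × 34 × 2 × 2 = 47,980,800 bytes.
Track C: 64,000 × 111 × 2 × 8 = 113,664,000 bytes.
Total = 178,388,800 bytes = 178.4 MB.

178.4 MB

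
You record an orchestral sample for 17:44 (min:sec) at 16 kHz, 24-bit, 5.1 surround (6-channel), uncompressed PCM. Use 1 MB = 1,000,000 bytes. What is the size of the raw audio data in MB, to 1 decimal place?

Duration = 17:44 (min:sec) = 1,064 s.
Bytes = 16,000 samples/s × 1,064 s × 3 bytes/sample × 6 ch = 306,432,000 bytes.
306,432,000 / 1,000,000 = 306.4 MB.

306.4 MB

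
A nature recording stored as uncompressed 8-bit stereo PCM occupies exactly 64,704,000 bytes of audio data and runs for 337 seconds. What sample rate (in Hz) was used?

Bytes = sample_rate × seconds × bytes_per_sample × channels.
sample_rate = 64,704,000 / (337 × 1 × 2) = 64,704,000 / 674 = 96,000 Hz.

96,000 Hz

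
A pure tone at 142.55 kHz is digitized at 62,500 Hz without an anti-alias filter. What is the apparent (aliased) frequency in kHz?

17.55 kHz

Nyquist = 62,500/2 = 31,250 Hz; 142,550 Hz exceeds it.
Alias = |142,550 − 2×62,500| = |142,550 − 125,000| = 17,550 Hz = 17.55 kHz.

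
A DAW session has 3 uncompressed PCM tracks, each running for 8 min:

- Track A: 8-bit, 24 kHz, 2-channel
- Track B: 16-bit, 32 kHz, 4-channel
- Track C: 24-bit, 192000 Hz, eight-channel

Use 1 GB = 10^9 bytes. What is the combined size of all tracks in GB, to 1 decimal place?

8 min = 480 s.
Track A: 24,000 × 480 × 1 × 2 = 23,040,000 bytes.
Track B: 32,000 × 480 × 2 × 4 = 122,880,000 bytes.
Track C: 192,000 × 480 × 3 × 8 = 2,211,840,000 bytes.
Total = 2,357,760,000 bytes = 2.4 GB.

2.4 GB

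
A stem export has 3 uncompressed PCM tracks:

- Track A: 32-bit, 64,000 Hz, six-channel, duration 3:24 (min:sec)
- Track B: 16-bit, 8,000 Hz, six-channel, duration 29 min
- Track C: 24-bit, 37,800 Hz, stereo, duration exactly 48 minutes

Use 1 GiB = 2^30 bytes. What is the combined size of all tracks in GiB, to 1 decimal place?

Track A: 3:24 (min:sec) = 204 s; 64,000 × 204 × 4 × 6 = 313,344,000 bytes.
Track B: 29 min = 1,740 s; 8,000 × 1,740 × 2 × 6 = 167,040,000 bytes.
Track C: exactly 48 minutes = 2,880 s; 37,800 × 2,880 × 3 × 2 = 653,184,000 bytes.
Total = 1,133,568,000 bytes = 1.1 GiB.

1.1 GiB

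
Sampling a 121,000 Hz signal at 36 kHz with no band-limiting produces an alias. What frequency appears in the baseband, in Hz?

Nyquist = 36,000/2 = 18,000 Hz; 121,000 Hz exceeds it.
Alias = |121,000 − 3×36,000| = |121,000 − 108,000| = 13,000 Hz.

13,000 Hz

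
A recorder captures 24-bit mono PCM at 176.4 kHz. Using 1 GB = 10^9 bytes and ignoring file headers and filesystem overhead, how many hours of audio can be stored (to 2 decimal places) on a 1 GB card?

0.52 hours

Uncompressed byte rate = 176,400 × 3 × 1 = 529,200 bytes/s.
Capacity = 1 × 1,000,000,000 = 1,000,000,000 bytes.
1,000,000,000 / 529,200 ≈ 1889.64 s → 0.52 hours.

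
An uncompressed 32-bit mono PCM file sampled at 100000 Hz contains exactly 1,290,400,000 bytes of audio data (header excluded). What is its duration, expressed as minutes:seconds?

53:46

Byte rate = 100,000 × 4 × 1 = 400,000 bytes/s.
Duration = 1,290,400,000 / 400,000 = 3,226 s.
3,226 s = 53:46.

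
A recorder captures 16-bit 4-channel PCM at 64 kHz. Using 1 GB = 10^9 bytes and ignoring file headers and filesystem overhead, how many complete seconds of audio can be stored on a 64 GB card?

125,000 seconds

Uncompressed byte rate = 64,000 × 2 × 4 = 512,000 bytes/s.
Capacity = 64 × 1,000,000,000 = 64,000,000,000 bytes.
64,000,000,000 / 512,000 ≈ 125000 s → 125,000 seconds.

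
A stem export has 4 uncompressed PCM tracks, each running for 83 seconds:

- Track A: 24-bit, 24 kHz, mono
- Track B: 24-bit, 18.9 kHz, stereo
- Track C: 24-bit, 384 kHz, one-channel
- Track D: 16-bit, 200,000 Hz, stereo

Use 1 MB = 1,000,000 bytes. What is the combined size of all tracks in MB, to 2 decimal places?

177.40 MB

Track A: 24,000 × 83 × 3 × 1 = 5,976,000 bytes.
Track B: 18,900 × 83 × 3 × 2 = 9,412,200 bytes.
Track C: 384,000 × 83 × 3 × 1 = 95,616,000 bytes.
Track D: 200,000 × 83 × 2 × 2 = 66,400,000 bytes.
Total = 177,404,200 bytes = 177.40 MB.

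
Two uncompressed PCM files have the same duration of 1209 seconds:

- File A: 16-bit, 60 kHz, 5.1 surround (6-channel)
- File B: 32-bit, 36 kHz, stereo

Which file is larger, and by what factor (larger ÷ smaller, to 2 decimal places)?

File A, by a factor of 2.50

File A: 60,000 × 2 × 6 = 720,000 bytes/s.
File B: 36,000 × 4 × 2 = 288,000 bytes/s.
File A is larger; ratio = 870,480,000 / 348,192,000 = 2.50.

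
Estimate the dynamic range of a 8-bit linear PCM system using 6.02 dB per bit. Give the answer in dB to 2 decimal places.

48.16 dB

8 × 6.02 = 48.16 dB.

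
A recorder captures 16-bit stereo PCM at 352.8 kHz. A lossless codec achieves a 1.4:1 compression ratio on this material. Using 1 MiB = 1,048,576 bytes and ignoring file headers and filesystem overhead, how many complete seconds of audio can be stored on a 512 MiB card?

Uncompressed byte rate = 352,800 × 2 × 2 = 1,411,200 bytes/s.
After 1.4:1 compression, effective rate ≈ 1008000 bytes/s.
Capacity = 512 × 1,048,576 = 536,870,912 bytes.
536,870,912 / effective rate ≈ 532.61 s → 532 seconds.

532 seconds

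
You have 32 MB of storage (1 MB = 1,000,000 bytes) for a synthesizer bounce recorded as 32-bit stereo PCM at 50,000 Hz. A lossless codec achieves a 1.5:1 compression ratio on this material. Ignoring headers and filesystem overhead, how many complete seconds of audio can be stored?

Uncompressed byte rate = 50,000 × 4 × 2 = 400,000 bytes/s.
After 1.5:1 compression, effective rate ≈ 266666.67 bytes/s.
Capacity = 32 × 1,000,000 = 32,000,000 bytes.
32,000,000 / effective rate ≈ 120 s → 120 seconds.

120 seconds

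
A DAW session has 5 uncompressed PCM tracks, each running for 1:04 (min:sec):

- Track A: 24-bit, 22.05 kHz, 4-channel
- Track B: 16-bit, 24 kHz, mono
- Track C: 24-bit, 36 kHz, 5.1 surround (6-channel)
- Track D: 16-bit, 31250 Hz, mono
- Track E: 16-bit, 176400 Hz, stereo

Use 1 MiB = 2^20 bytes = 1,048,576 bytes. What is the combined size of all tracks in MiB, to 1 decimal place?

105.5 MiB

1:04 (min:sec) = 64 s.
Track A: 22,050 × 64 × 3 × 4 = 16,934,400 bytes.
Track B: 24,000 × 64 × 2 × 1 = 3,072,000 bytes.
Track C: 36,000 × 64 × 3 × 6 = 41,472,000 bytes.
Track D: 31,250 × 64 × 2 × 1 = 4,000,000 bytes.
Track E: 176,400 × 64 × 2 × 2 = 45,158,400 bytes.
Total = 110,636,800 bytes = 105.5 MiB.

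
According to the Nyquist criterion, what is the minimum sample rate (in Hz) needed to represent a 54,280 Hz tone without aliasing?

108,560 Hz

Minimum sample rate = 2 × 54,280 Hz = 108,560 Hz.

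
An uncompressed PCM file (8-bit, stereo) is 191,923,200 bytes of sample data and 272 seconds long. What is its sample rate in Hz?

352,800 Hz

Bytes = sample_rate × seconds × bytes_per_sample × channels.
sample_rate = 191,923,200 / (272 × 1 × 2) = 191,923,200 / 544 = 352,800 Hz.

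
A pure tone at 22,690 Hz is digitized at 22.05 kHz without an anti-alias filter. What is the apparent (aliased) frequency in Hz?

640 Hz

Nyquist = 22,050/2 = 11,025 Hz; 22,690 Hz exceeds it.
Alias = |22,690 − 1×22,050| = |22,690 − 22,050| = 640 Hz.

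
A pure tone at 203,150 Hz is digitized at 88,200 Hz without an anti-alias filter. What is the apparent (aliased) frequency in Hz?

26,750 Hz

Nyquist = 88,200/2 = 44,100 Hz; 203,150 Hz exceeds it.
Alias = |203,150 − 2×88,200| = |203,150 − 176,400| = 26,750 Hz.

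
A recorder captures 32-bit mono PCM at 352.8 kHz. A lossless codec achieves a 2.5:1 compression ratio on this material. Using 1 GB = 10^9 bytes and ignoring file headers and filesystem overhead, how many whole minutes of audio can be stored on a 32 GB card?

Uncompressed byte rate = 352,800 × 4 × 1 = 1,411,200 bytes/s.
After 2.5:1 compression, effective rate ≈ 564480 bytes/s.
Capacity = 32 × 1,000,000,000 = 32,000,000,000 bytes.
32,000,000,000 / effective rate ≈ 56689.34 s → 944 minutes.

944 minutes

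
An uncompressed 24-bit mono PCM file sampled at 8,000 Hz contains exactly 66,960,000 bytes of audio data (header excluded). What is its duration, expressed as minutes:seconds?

Byte rate = 8,000 × 3 × 1 = 24,000 bytes/s.
Duration = 66,960,000 / 24,000 = 2,790 s.
2,790 s = 46:30.

46:30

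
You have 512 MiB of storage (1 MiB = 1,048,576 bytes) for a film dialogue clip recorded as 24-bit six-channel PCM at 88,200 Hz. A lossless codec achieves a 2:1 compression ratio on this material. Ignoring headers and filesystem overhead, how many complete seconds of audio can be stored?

Uncompressed byte rate = 88,200 × 3 × 6 = 1,587,600 bytes/s.
After 2:1 compression, effective rate ≈ 793800 bytes/s.
Capacity = 512 × 1,048,576 = 536,870,912 bytes.
536,870,912 / effective rate ≈ 676.33 s → 676 seconds.

676 seconds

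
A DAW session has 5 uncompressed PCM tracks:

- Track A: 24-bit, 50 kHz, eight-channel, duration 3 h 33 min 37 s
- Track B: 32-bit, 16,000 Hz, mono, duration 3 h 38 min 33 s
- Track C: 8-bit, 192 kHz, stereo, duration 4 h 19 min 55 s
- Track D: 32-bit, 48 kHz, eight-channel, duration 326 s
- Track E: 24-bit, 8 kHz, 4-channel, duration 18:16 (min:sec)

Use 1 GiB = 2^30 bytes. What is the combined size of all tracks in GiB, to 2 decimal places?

21.25 GiB

Track A: 3 h 33 min 37 s = 12,817 s; 50,000 × 12,817 × 3 × 8 = 15,380,400,000 bytes.
Track B: 3 h 38 min 33 s = 13,113 s; 16,000 × 13,113 × 4 × 1 = 839,232,000 bytes.
Track C: 4 h 19 min 55 s = 15,595 s; 192,000 × 15,595 × 1 × 2 = 5,988,480,000 bytes.
Track D: 48,000 × 326 × 4 × 8 = 500,736,000 bytes.
Track E: 18:16 (min:sec) = 1,096 s; 8,000 × 1,096 × 3 × 4 = 105,216,000 bytes.
Total = 22,814,064,000 bytes = 21.25 GiB.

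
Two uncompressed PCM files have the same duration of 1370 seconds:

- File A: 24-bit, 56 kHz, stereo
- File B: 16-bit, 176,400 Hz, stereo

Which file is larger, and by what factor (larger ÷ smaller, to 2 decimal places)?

File A: 56,000 × 3 × 2 = 336,000 bytes/s.
File B: 176,400 × 2 × 2 = 705,600 bytes/s.
File B is larger; ratio = 966,672,000 / 460,320,000 = 2.10.

File B, by a factor of 2.10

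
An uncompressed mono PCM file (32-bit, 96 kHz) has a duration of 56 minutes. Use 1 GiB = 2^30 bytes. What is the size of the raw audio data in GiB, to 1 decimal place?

Duration = 56 minutes = 3,360 s.
Bytes = 96,000 samples/s × 3,360 s × 4 bytes/sample × 1 ch = 1,290,240,000 bytes.
1,290,240,000 / 1,073,741,824 = 1.2 GiB.

1.2 GiB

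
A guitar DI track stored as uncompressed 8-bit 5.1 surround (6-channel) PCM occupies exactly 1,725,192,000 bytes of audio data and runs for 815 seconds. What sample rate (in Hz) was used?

Bytes = sample_rate × seconds × bytes_per_sample × channels.
sample_rate = 1,725,192,000 / (815 × 1 × 6) = 1,725,192,000 / 4,890 = 352,800 Hz.

352,800 Hz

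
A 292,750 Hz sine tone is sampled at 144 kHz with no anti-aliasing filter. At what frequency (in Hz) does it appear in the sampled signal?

Nyquist = 144,000/2 = 72,000 Hz; 292,750 Hz exceeds it.
Alias = |292,750 − 2×144,000| = |292,750 − 288,000| = 4,750 Hz.

4,750 Hz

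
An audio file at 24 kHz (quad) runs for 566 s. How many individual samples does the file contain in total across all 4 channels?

24,000 × 566 s × 4 ch = 54,336,000 samples.

54,336,000 samples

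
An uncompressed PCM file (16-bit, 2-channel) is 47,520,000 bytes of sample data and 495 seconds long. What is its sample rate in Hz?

24,000 Hz

Bytes = sample_rate × seconds × bytes_per_sample × channels.
sample_rate = 47,520,000 / (495 × 2 × 2) = 47,520,000 / 1,980 = 24,000 Hz.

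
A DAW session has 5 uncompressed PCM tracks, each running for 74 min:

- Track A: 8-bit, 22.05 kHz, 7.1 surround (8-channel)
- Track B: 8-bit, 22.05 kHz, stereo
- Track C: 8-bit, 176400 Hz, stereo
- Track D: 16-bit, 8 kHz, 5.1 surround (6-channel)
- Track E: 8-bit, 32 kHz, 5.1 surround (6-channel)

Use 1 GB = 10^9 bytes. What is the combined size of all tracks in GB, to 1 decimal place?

74 min = 4,440 s.
Track A: 22,050 × 4,440 × 1 × 8 = 783,216,000 bytes.
Track B: 22,050 × 4,440 × 1 × 2 = 195,804,000 bytes.
Track C: 176,400 × 4,440 × 1 × 2 = 1,566,432,000 bytes.
Track D: 8,000 × 4,440 × 2 × 6 = 426,240,000 bytes.
Track E: 32,000 × 4,440 × 1 × 6 = 852,480,000 bytes.
Total = 3,824,172,000 bytes = 3.8 GB.

3.8 GB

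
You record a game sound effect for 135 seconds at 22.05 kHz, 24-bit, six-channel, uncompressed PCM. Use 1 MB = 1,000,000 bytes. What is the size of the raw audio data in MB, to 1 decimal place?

Bytes = 22,050 samples/s × 135 s × 3 bytes/sample × 6 ch = 53,581,500 bytes.
53,581,500 / 1,000,000 = 53.6 MB.

53.6 MB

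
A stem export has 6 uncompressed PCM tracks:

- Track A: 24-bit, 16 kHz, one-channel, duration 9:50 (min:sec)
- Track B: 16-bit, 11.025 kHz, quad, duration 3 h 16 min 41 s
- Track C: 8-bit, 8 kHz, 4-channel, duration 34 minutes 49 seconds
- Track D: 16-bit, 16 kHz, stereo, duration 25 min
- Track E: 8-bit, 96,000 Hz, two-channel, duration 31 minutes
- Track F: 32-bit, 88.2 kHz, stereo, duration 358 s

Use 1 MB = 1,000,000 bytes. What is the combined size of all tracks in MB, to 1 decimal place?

1841.7 MB

Track A: 9:50 (min:sec) = 590 s; 16,000 × 590 × 3 × 1 = 28,320,000 bytes.
Track B: 3 h 16 min 41 s = 11,801 s; 11,025 × 11,801 × 2 × 4 = 1,040,848,200 bytes.
Track C: 34 minutes 49 seconds = 2,089 s; 8,000 × 2,089 × 1 × 4 = 66,848,000 bytes.
Track D: 25 min = 1,500 s; 16,000 × 1,500 × 2 × 2 = 96,000,000 bytes.
Track E: 31 minutes = 1,860 s; 96,000 × 1,860 × 1 × 2 = 357,120,000 bytes.
Track F: 88,200 × 358 × 4 × 2 = 252,604,800 bytes.
Total = 1,841,741,000 bytes = 1841.7 MB.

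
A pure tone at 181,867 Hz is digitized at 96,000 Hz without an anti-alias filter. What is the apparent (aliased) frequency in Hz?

10,133 Hz

Nyquist = 96,000/2 = 48,000 Hz; 181,867 Hz exceeds it.
Alias = |181,867 − 2×96,000| = |181,867 − 192,000| = 10,133 Hz.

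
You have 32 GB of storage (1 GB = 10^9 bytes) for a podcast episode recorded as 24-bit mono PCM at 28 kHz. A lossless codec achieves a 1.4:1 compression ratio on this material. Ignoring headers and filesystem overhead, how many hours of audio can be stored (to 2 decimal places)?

Uncompressed byte rate = 28,000 × 3 × 1 = 84,000 bytes/s.
After 1.4:1 compression, effective rate ≈ 60000 bytes/s.
Capacity = 32 × 1,000,000,000 = 32,000,000,000 bytes.
32,000,000,000 / effective rate ≈ 533333.33 s → 148.15 hours.

148.15 hours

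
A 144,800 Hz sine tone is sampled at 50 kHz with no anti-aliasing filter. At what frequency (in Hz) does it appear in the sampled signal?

5,200 Hz

Nyquist = 50,000/2 = 25,000 Hz; 144,800 Hz exceeds it.
Alias = |144,800 − 3×50,000| = |144,800 − 150,000| = 5,200 Hz.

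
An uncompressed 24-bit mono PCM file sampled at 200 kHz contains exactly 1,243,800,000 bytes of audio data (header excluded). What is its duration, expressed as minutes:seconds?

34:33

Byte rate = 200,000 × 3 × 1 = 600,000 bytes/s.
Duration = 1,243,800,000 / 600,000 = 2,073 s.
2,073 s = 34:33.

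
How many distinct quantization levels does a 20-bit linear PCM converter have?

1,048,576 levels

2^20 = 1,048,576.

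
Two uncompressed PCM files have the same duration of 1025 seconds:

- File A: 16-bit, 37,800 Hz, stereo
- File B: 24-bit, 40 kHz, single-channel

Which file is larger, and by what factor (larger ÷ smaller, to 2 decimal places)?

File A, by a factor of 1.26

File A: 37,800 × 2 × 2 = 151,200 bytes/s.
File B: 40,000 × 3 × 1 = 120,000 bytes/s.
File A is larger; ratio = 154,980,000 / 123,000,000 = 1.26.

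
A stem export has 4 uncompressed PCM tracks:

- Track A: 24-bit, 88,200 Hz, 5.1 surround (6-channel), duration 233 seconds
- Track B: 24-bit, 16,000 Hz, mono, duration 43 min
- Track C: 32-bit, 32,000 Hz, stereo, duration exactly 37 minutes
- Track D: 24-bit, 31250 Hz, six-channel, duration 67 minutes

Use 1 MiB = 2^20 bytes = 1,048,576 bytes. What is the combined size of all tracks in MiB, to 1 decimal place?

Track A: 88,200 × 233 × 3 × 6 = 369,910,800 bytes.
Track B: 43 min = 2,580 s; 16,000 × 2,580 × 3 × 1 = 123,840,000 bytes.
Track C: exactly 37 minutes = 2,220 s; 32,000 × 2,220 × 4 × 2 = 568,320,000 bytes.
Track D: 67 minutes = 4,020 s; 31,250 × 4,020 × 3 × 6 = 2,261,250,000 bytes.
Total = 3,323,320,800 bytes = 3169.4 MiB.

3169.4 MiB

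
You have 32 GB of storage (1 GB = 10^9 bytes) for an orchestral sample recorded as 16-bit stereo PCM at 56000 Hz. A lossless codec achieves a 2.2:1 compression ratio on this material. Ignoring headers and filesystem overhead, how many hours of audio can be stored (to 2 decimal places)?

Uncompressed byte rate = 56,000 × 2 × 2 = 224,000 bytes/s.
After 2.2:1 compression, effective rate ≈ 101818.18 bytes/s.
Capacity = 32 × 1,000,000,000 = 32,000,000,000 bytes.
32,000,000,000 / effective rate ≈ 314285.71 s → 87.30 hours.

87.30 hours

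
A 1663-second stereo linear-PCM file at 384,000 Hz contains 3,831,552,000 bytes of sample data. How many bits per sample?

24 bits

Bytes per sample = 3,831,552,000 / (384,000 × 1,663 × 2) = 3,831,552,000 / 1,277,184,000 = 3.
Bit depth = 3 × 8 = 24 bits.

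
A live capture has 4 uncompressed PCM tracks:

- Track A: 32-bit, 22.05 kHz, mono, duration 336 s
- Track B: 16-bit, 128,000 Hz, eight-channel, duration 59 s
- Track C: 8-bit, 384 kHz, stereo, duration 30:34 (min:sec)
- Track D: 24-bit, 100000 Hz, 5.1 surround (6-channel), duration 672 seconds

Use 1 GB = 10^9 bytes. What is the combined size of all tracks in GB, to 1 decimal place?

Track A: 22,050 × 336 × 4 × 1 = 29,635,200 bytes.
Track B: 128,000 × 59 × 2 × 8 = 120,832,000 bytes.
Track C: 30:34 (min:sec) = 1,834 s; 384,000 × 1,834 × 1 × 2 = 1,408,512,000 bytes.
Track D: 100,000 × 672 × 3 × 6 = 1,209,600,000 bytes.
Total = 2,768,579,200 bytes = 2.8 GB.

2.8 GB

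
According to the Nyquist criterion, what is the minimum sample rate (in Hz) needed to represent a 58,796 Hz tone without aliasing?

117,592 Hz

Minimum sample rate = 2 × 58,796 Hz = 117,592 Hz.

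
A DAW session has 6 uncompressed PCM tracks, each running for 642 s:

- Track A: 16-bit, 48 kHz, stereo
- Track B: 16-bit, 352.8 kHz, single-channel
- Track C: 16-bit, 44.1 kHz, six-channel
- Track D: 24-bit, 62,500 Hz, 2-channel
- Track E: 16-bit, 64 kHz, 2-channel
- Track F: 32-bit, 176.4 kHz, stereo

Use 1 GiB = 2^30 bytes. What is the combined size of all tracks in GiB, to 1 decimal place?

Track A: 48,000 × 642 × 2 × 2 = 123,264,000 bytes.
Track B: 352,800 × 642 × 2 × 1 = 452,995,200 bytes.
Track C: 44,100 × 642 × 2 × 6 = 339,746,400 bytes.
Track D: 62,500 × 642 × 3 × 2 = 240,750,000 bytes.
Track E: 64,000 × 642 × 2 × 2 = 164,352,000 bytes.
Track F: 176,400 × 642 × 4 × 2 = 905,990,400 bytes.
Total = 2,227,098,000 bytes = 2.1 GiB.

2.1 GiB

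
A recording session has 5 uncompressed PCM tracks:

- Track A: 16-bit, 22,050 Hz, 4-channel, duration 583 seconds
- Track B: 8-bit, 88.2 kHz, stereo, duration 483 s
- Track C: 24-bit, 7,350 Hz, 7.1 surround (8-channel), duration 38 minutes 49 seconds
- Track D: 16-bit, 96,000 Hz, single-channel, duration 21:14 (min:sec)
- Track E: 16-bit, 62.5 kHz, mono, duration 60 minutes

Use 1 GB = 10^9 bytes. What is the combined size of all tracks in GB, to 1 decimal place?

1.3 GB

Track A: 22,050 × 583 × 2 × 4 = 102,841,200 bytes.
Track B: 88,200 × 483 × 1 × 2 = 85,201,200 bytes.
Track C: 38 minutes 49 seconds = 2,329 s; 7,350 × 2,329 × 3 × 8 = 410,835,600 bytes.
Track D: 21:14 (min:sec) = 1,274 s; 96,000 × 1,274 × 2 × 1 = 244,608,000 bytes.
Track E: 60 minutes = 3,600 s; 62,500 × 3,600 × 2 × 1 = 450,000,000 bytes.
Total = 1,293,486,000 bytes = 1.3 GB.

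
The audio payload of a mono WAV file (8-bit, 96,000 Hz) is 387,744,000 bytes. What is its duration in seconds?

Byte rate = 96,000 × 1 × 1 = 96,000 bytes/s.
Duration = 387,744,000 / 96,000 = 4,039 s.

4,039 seconds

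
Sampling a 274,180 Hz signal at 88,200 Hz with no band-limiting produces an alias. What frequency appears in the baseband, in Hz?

9,580 Hz

Nyquist = 88,200/2 = 44,100 Hz; 274,180 Hz exceeds it.
Alias = |274,180 − 3×88,200| = |274,180 − 264,600| = 9,580 Hz.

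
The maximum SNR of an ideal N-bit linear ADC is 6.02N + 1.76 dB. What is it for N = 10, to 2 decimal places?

6.02 × 10 + 1.76 = 61.96 dB.

61.96 dB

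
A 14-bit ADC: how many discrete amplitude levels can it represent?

2^14 = 16,384.

16,384 levels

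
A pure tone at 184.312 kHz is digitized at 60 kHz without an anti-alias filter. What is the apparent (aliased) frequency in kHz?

Nyquist = 60,000/2 = 30,000 Hz; 184,312 Hz exceeds it.
Alias = |184,312 − 3×60,000| = |184,312 − 180,000| = 4,312 Hz = 4.312 kHz.

4.312 kHz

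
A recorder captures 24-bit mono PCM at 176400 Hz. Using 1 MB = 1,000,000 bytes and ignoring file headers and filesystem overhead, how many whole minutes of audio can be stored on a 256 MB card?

8 minutes

Uncompressed byte rate = 176,400 × 3 × 1 = 529,200 bytes/s.
Capacity = 256 × 1,000,000 = 256,000,000 bytes.
256,000,000 / 529,200 ≈ 483.75 s → 8 minutes.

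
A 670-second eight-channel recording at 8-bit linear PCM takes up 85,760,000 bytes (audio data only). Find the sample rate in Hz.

Bytes = sample_rate × seconds × bytes_per_sample × channels.
sample_rate = 85,760,000 / (670 × 1 × 8) = 85,760,000 / 5,360 = 16,000 Hz.

16,000 Hz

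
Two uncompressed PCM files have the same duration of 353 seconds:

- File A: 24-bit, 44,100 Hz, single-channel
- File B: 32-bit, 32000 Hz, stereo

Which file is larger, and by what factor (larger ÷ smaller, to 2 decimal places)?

File B, by a factor of 1.93

File A: 44,100 × 3 × 1 = 132,300 bytes/s.
File B: 32,000 × 4 × 2 = 256,000 bytes/s.
File B is larger; ratio = 90,368,000 / 46,701,900 = 1.93.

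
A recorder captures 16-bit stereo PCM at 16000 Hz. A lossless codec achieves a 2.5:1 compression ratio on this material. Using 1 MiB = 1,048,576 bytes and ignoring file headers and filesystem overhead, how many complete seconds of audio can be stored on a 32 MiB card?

Uncompressed byte rate = 16,000 × 2 × 2 = 64,000 bytes/s.
After 2.5:1 compression, effective rate ≈ 25600 bytes/s.
Capacity = 32 × 1,048,576 = 33,554,432 bytes.
33,554,432 / effective rate ≈ 1310.72 s → 1,310 seconds.

1,310 seconds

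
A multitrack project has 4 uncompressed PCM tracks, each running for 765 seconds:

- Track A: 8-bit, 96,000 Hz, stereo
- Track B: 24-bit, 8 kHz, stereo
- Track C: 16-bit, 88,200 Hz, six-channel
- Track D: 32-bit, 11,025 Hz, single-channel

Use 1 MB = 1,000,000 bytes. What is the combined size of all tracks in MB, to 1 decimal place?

1027.0 MB

Track A: 96,000 × 765 × 1 × 2 = 146,880,000 bytes.
Track B: 8,000 × 765 × 3 × 2 = 36,720,000 bytes.
Track C: 88,200 × 765 × 2 × 6 = 809,676,000 bytes.
Track D: 11,025 × 765 × 4 × 1 = 33,736,500 bytes.
Total = 1,027,012,500 bytes = 1027.0 MB.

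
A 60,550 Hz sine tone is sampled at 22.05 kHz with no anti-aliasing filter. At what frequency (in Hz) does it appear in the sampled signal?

Nyquist = 22,050/2 = 11,025 Hz; 60,550 Hz exceeds it.
Alias = |60,550 − 3×22,050| = |60,550 − 66,150| = 5,600 Hz.

5,600 Hz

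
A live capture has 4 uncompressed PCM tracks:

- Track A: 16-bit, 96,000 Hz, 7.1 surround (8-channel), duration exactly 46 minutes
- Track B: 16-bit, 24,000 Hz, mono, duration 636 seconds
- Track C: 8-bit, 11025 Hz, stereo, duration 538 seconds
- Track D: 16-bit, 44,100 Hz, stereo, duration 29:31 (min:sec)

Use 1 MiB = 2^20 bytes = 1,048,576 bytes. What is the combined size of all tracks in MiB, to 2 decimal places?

Track A: exactly 46 minutes = 2,760 s; 96,000 × 2,760 × 2 × 8 = 4,239,360,000 bytes.
Track B: 24,000 × 636 × 2 × 1 = 30,528,000 bytes.
Track C: 11,025 × 538 × 1 × 2 = 11,862,900 bytes.
Track D: 29:31 (min:sec) = 1,771 s; 44,100 × 1,771 × 2 × 2 = 312,404,400 bytes.
Total = 4,594,155,300 bytes = 4381.33 MiB.

4381.33 MiB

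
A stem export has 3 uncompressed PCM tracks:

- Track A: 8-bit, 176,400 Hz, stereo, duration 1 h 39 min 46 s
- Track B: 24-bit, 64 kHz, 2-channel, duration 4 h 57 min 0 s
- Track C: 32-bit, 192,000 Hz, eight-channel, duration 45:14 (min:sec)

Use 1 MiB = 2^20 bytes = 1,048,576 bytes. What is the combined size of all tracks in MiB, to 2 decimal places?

Track A: 1 h 39 min 46 s = 5,986 s; 176,400 × 5,986 × 1 × 2 = 2,111,860,800 bytes.
Track B: 4 h 57 min 0 s = 17,820 s; 64,000 × 17,820 × 3 × 2 = 6,842,880,000 bytes.
Track C: 45:14 (min:sec) = 2,714 s; 192,000 × 2,714 × 4 × 8 = 16,674,816,000 bytes.
Total = 25,629,556,800 bytes = 24442.25 MiB.

24442.25 MiB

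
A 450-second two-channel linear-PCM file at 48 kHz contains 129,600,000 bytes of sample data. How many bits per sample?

Bytes per sample = 129,600,000 / (48,000 × 450 × 2) = 129,600,000 / 43,200,000 = 3.
Bit depth = 3 × 8 = 24 bits.

24 bits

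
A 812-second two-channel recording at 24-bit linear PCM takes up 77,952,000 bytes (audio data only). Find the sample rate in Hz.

Bytes = sample_rate × seconds × bytes_per_sample × channels.
sample_rate = 77,952,000 / (812 × 3 × 2) = 77,952,000 / 4,872 = 16,000 Hz.

16,000 Hz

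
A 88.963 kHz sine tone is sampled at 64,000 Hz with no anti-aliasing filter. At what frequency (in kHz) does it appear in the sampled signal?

Nyquist = 64,000/2 = 32,000 Hz; 88,963 Hz exceeds it.
Alias = |88,963 − 1×64,000| = |88,963 − 64,000| = 24,963 Hz = 24.963 kHz.

24.963 kHz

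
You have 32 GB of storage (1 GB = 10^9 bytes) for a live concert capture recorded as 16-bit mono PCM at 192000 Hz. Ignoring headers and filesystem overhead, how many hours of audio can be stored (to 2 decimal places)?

Uncompressed byte rate = 192,000 × 2 × 1 = 384,000 bytes/s.
Capacity = 32 × 1,000,000,000 = 32,000,000,000 bytes.
32,000,000,000 / 384,000 ≈ 83333.33 s → 23.15 hours.

23.15 hours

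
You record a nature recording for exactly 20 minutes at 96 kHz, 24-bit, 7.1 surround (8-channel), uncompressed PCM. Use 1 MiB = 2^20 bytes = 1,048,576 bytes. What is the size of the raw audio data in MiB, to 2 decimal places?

Duration = exactly 20 minutes = 1,200 s.
Bytes = 96,000 samples/s × 1,200 s × 3 bytes/sample × 8 ch = 2,764,800,000 bytes.
2,764,800,000 / 1,048,576 = 2636.72 MiB.

2636.72 MiB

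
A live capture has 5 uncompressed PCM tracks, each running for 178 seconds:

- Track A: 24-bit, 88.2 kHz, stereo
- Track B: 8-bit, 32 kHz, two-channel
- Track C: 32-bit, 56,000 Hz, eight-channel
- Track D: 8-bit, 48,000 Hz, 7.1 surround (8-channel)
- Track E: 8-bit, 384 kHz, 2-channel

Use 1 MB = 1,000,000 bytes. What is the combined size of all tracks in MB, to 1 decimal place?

629.6 MB

Track A: 88,200 × 178 × 3 × 2 = 94,197,600 bytes.
Track B: 32,000 × 178 × 1 × 2 = 11,392,000 bytes.
Track C: 56,000 × 178 × 4 × 8 = 318,976,000 bytes.
Track D: 48,000 × 178 × 1 × 8 = 68,352,000 bytes.
Track E: 384,000 × 178 × 1 × 2 = 136,704,000 bytes.
Total = 629,621,600 bytes = 629.6 MB.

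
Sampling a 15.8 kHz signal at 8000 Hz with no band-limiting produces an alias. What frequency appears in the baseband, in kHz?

0.2 kHz

Nyquist = 8,000/2 = 4,000 Hz; 15,800 Hz exceeds it.
Alias = |15,800 − 2×8,000| = |15,800 − 16,000| = 200 Hz = 0.2 kHz.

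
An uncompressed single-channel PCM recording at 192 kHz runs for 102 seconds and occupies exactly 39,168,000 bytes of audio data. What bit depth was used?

16 bits

Bytes per sample = 39,168,000 / (192,000 × 102 × 1) = 39,168,000 / 19,584,000 = 2.
Bit depth = 2 × 8 = 16 bits.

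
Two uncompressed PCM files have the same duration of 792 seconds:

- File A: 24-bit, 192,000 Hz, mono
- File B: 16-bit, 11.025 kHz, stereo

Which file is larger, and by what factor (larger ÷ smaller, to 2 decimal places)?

File A: 192,000 × 3 × 1 = 576,000 bytes/s.
File B: 11,025 × 2 × 2 = 44,100 bytes/s.
File A is larger; ratio = 456,192,000 / 34,927,200 = 13.06.

File A, by a factor of 13.06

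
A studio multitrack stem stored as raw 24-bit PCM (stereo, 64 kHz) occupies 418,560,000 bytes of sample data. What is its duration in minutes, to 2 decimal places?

18.17 minutes

Byte rate = 64,000 × 3 × 2 = 384,000 bytes/s.
Duration = 418,560,000 / 384,000 = 1,090 s.
1,090 s / 60 = 18.17 minutes.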